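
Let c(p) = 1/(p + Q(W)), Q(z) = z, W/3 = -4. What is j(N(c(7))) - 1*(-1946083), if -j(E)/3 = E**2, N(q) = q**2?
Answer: 1216301872/625 ≈ 1.9461e+6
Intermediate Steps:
W = -12 (W = 3*(-4) = -12)
c(p) = 1/(-12 + p) (c(p) = 1/(p - 12) = 1/(-12 + p))
j(E) = -3*E**2
j(N(c(7))) - 1*(-1946083) = -3/(-12 + 7)**4 - 1*(-1946083) = -3*((1/(-5))**2)**2 + 1946083 = -3*((-1/5)**2)**2 + 1946083 = -3*(1/25)**2 + 1946083 = -3*1/625 + 1946083 = -3/625 + 1946083 = 1216301872/625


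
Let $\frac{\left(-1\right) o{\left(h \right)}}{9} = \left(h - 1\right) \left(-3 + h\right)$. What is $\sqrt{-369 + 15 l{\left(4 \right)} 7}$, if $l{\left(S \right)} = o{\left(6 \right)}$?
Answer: $12 i \sqrt{101} \approx 120.6 i$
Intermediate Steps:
$o{\left(h \right)} = - 9 \left(-1 + h\right) \left(-3 + h\right)$ ($o{\left(h \right)} = - 9 \left(h - 1\right) \left(-3 + h\right) = - 9 \left(-1 + h\right) \left(-3 + h\right)$)
$l{\left(S \right)} = -135$ ($l{\left(S \right)} = -27 - 9 \cdot 6^{2} + 36 \cdot 6 = -27 - 324 + 216 = -135$)
$\sqrt{-369 + 15 l{\left(4 \right)} 7} = \sqrt{-369 + 15 \left(-135\right) 7} = \sqrt{-369 - 14175} = \sqrt{-14544} = 12 i \sqrt{101}$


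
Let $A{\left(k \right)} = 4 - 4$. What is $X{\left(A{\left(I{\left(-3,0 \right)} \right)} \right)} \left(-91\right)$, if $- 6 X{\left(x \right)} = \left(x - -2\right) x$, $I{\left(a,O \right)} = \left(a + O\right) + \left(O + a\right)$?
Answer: $0$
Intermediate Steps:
$I{\left(a,O \right)} = 2 O + 2 a$ ($I{\left(a,O \right)} = \left(O + a\right) + \left(O + a\right) = 2 O + 2 a$)
$A{\left(k \right)} = 0$
$X{\left(x \right)} = - \frac{x \left(2 + x\right)}{6}$ ($X{\left(x \right)} = - \frac{\left(x - -2\right) x}{6} = - \frac{\left(x + 2\right) x}{6} = - \frac{\left(2 + x\right) x}{6} = - \frac{x \left(2 + x\right)}{6}$)
$X{\left(A{\left(I{\left(-3,0 \right)} \right)} \right)} \left(-91\right) = \left(- \frac{1}{6}\right) 0 \left(2 + 0\right) \left(-91\right) = \left(- \frac{1}{6}\right) 0 \cdot 2 \left(-91\right) = 0 \left(-91\right) = 0$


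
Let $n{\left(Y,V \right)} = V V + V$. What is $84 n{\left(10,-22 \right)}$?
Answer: $38808$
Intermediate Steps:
$n{\left(Y,V \right)} = V + V^{2}$ ($n{\left(Y,V \right)} = V^{2} + V = V + V^{2}$)
$84 n{\left(10,-22 \right)} = 84 \left(- 22 \left(1 - 22\right)\right) = 84 \left(\left(-22\right) \left(-21\right)\right) = 84 \cdot 462 = 38808$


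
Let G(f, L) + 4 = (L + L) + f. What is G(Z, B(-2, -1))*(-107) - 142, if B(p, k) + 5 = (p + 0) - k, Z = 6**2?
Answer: -2282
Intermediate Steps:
Z = 36
B(p, k) = -5 + p - k (B(p, k) = -5 + ((p + 0) - k) = -5 + (p - k) = -5 + p - k)
G(f, L) = -4 + f + 2*L (G(f, L) = -4 + ((L + L) + f) = -4 + (2*L + f) = -4 + (f + 2*L) = -4 + f + 2*L)
G(Z, B(-2, -1))*(-107) - 142 = (-4 + 36 + 2*(-5 - 2 - 1*(-1)))*(-107) - 142 = (-4 + 36 + 2*(-5 - 2 + 1))*(-107) - 142 = (-4 + 36 + 2*(-6))*(-107) - 142 = (-4 + 36 - 12)*(-107) - 142 = 20*(-107) - 142 = -2140 - 142 = -2282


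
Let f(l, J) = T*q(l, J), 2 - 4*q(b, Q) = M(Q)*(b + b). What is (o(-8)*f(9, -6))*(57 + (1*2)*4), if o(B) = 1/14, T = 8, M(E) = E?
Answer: 7150/7 ≈ 1021.4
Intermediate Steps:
q(b, Q) = ½ - Q*b/2 (q(b, Q) = ½ - Q*(b + b)/4 = ½ - Q*2*b/4 = ½ - Q*b/2)
f(l, J) = 4 - 4*J*l (f(l, J) = 8*(½ - J*l/2) = 4 - 4*J*l)
o(B) = 1/14
(o(-8)*f(9, -6))*(57 + (1*2)*4) = ((4 - 4*(-6)*9)/14)*(57 + (1*2)*4) = ((4 + 216)/14)*(57 + 2*4) = ((1/14)*220)*(57 + 8) = (110/7)*65 = 7150/7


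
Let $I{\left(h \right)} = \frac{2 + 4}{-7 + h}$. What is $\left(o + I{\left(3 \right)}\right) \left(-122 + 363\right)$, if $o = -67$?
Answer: $- \frac{33017}{2} \approx -16509.0$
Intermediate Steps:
$I{\left(h \right)} = \frac{6}{-7 + h}$
$\left(o + I{\left(3 \right)}\right) \left(-122 + 363\right) = \left(-67 + \frac{6}{-7 + 3}\right) \left(-122 + 363\right) = \left(-67 + \frac{6}{-4}\right) 241 = \left(-67 + 6 \left(- \frac{1}{4}\right)\right) 241 = \left(-67 - \frac{3}{2}\right) 241 = \left(- \frac{137}{2}\right) 241 = - \frac{33017}{2}$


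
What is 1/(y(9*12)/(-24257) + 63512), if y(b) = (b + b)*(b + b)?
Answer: 24257/1540563928 ≈ 1.5746e-5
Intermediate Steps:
y(b) = 4*b² (y(b) = (2*b)*(2*b) = 4*b²)
1/(y(9*12)/(-24257) + 63512) = 1/((4*(9*12)²)/(-24257) + 63512) = 1/((4*108²)*(-1/24257) + 63512) = 1/((4*11664)*(-1/24257) + 63512) = 1/(46656*(-1/24257) + 63512) = 1/(-46656/24257 + 63512) = 1/(1540563928/24257) = 24257/1540563928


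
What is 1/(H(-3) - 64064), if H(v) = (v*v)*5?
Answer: -1/64019 ≈ -1.5620e-5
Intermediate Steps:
H(v) = 5*v² (H(v) = v²*5 = 5*v²)
1/(H(-3) - 64064) = 1/(5*(-3)² - 64064) = 1/(5*9 - 64064) = 1/(45 - 64064) = 1/(-64019) = -1/64019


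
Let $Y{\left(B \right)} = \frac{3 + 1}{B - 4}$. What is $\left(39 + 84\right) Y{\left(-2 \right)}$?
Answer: $-82$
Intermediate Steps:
$Y{\left(B \right)} = \frac{4}{-4 + B}$
$\left(39 + 84\right) Y{\left(-2 \right)} = \left(39 + 84\right) \frac{4}{-4 - 2} = 123 \frac{4}{-6} = 123 \cdot 4 \left(- \frac{1}{6}\right) = 123 \left(- \frac{2}{3}\right) = -82$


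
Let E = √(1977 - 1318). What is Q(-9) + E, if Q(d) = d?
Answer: -9 + √659 ≈ 16.671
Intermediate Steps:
E = √659 ≈ 25.671
Q(-9) + E = -9 + √659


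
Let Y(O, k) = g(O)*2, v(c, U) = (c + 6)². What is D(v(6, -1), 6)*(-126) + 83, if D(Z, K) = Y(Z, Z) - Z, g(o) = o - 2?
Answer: -17557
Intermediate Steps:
g(o) = -2 + o
v(c, U) = (6 + c)²
Y(O, k) = -4 + 2*O (Y(O, k) = (-2 + O)*2 = -4 + 2*O)
D(Z, K) = -4 + Z (D(Z, K) = (-4 + 2*Z) - Z = -4 + Z)
D(v(6, -1), 6)*(-126) + 83 = (-4 + (6 + 6)²)*(-126) + 83 = (-4 + 12²)*(-126) + 83 = (-4 + 144)*(-126) + 83 = 140*(-126) + 83 = -17640 + 83 = -17557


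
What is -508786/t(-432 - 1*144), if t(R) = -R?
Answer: -254393/288 ≈ -883.31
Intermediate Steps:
-508786/t(-432 - 1*144) = -508786*(-1/(-432 - 1*144)) = -508786*(-1/(-432 - 144)) = -508786/((-1*(-576))) = -508786/576 = -508786*1/576 = -254393/288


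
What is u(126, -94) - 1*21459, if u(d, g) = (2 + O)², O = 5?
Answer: -21410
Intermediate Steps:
u(d, g) = 49 (u(d, g) = (2 + 5)² = 7² = 49)
u(126, -94) - 1*21459 = 49 - 1*21459 = 49 - 21459 = -21410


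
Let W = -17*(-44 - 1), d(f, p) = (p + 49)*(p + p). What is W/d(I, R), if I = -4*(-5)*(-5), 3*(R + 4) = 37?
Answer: 1377/1720 ≈ 0.80058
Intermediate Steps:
R = 25/3 (R = -4 + (1/3)*37 = -4 + 37/3 = 25/3 ≈ 8.3333)
I = -100 (I = 20*(-5) = -100)
d(f, p) = 2*p*(49 + p) (d(f, p) = (49 + p)*(2*p) = 2*p*(49 + p))
W = 765 (W = -17*(-45) = -1*(-765) = 765)
W/d(I, R) = 765/((2*(25/3)*(49 + 25/3))) = 765/((2*(25/3)*(172/3))) = 765/(8600/9) = 765*(9/8600) = 1377/1720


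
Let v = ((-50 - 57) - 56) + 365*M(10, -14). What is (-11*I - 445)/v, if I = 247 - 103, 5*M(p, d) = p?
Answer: -2029/567 ≈ -3.5785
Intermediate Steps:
M(p, d) = p/5
v = 567 (v = ((-50 - 57) - 56) + 365*((1/5)*10) = (-107 - 56) + 365*2 = -163 + 730 = 567)
I = 144
(-11*I - 445)/v = (-11*144 - 445)/567 = (-1584 - 445)*(1/567) = -2029*1/567 = -2029/567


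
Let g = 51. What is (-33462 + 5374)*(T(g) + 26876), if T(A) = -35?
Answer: -753910008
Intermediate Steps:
(-33462 + 5374)*(T(g) + 26876) = (-33462 + 5374)*(-35 + 26876) = -28088*26841 = -753910008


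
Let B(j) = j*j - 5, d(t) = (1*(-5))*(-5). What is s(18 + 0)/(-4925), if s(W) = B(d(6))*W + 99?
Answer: -11259/4925 ≈ -2.2861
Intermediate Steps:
d(t) = 25 (d(t) = -5*(-5) = 25)
B(j) = -5 + j² (B(j) = j² - 5 = -5 + j²)
s(W) = 99 + 620*W (s(W) = (-5 + 25²)*W + 99 = (-5 + 625)*W + 99 = 620*W + 99 = 99 + 620*W)
s(18 + 0)/(-4925) = (99 + 620*(18 + 0))/(-4925) = (99 + 620*18)*(-1/4925) = (99 + 11160)*(-1/4925) = 11259*(-1/4925) = -11259/4925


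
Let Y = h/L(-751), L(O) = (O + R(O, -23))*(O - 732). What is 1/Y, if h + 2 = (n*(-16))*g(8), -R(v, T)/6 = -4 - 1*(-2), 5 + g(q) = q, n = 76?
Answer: -1095937/3650 ≈ -300.26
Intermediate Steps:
g(q) = -5 + q
R(v, T) = 12 (R(v, T) = -6*(-4 - 1*(-2)) = -6*(-4 + 2) = -6*(-2) = 12)
L(O) = (-732 + O)*(12 + O) (L(O) = (O + 12)*(O - 732) = (12 + O)*(-732 + O) = (-732 + O)*(12 + O))
h = -3650 (h = -2 + (76*(-16))*(-5 + 8) = -2 - 1216*3 = -2 - 3648 = -3650)
Y = -3650/1095937 (Y = -3650/(-8784 + (-751)**2 - 720*(-751)) = -3650/(-8784 + 564001 + 540720) = -3650/1095937 ≈ -0.0033305)
1/Y = 1/(-3650/1095937) = -1095937/3650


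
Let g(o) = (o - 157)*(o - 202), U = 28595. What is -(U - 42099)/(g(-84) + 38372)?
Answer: 6752/53649 ≈ 0.12585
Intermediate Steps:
g(o) = (-202 + o)*(-157 + o) (g(o) = (-157 + o)*(-202 + o) = (-202 + o)*(-157 + o))
-(U - 42099)/(g(-84) + 38372) = -(28595 - 42099)/((31714 + (-84)² - 359*(-84)) + 38372) = -(-13504)/((31714 + 7056 + 30156) + 38372) = -(-13504)/(68926 + 38372) = -(-13504)/107298 = -1*(-6752/53649) = 6752/53649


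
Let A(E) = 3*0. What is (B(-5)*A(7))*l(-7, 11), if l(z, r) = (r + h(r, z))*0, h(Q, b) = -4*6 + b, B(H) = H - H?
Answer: 0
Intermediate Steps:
A(E) = 0
B(H) = 0
h(Q, b) = -24 + b
l(z, r) = 0 (l(z, r) = (r + (-24 + z))*0 = (-24 + r + z)*0 = 0)
(B(-5)*A(7))*l(-7, 11) = (0*0)*0 = 0*0 = 0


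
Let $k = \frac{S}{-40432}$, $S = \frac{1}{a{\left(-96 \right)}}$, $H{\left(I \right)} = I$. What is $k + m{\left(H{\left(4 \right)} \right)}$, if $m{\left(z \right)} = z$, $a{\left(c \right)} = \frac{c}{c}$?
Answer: $\frac{161727}{40432} \approx 4.0$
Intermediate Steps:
$a{\left(c \right)} = 1$
$S = 1$ ($S = 1^{-1} = 1$)
$k = - \frac{1}{40432}$ ($k = 1 \frac{1}{-40432} = 1 \left(- \frac{1}{40432}\right) = - \frac{1}{40432} \approx -2.4733 \cdot 10^{-5}$)
$k + m{\left(H{\left(4 \right)} \right)} = - \frac{1}{40432} + 4 = \frac{161727}{40432}$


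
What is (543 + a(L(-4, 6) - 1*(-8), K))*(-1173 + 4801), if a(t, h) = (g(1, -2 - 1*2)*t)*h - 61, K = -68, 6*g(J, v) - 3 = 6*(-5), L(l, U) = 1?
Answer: 11740208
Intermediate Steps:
g(J, v) = -9/2 (g(J, v) = 1/2 + (6*(-5))/6 = 1/2 + (1/6)*(-30) = 1/2 - 5 = -9/2)
a(t, h) = -61 - 9*h*t/2 (a(t, h) = (-9*t/2)*h - 61 = -9*h*t/2 - 61 = -61 - 9*h*t/2)
(543 + a(L(-4, 6) - 1*(-8), K))*(-1173 + 4801) = (543 + (-61 - 9/2*(-68)*(1 - 1*(-8))))*(-1173 + 4801) = (543 + (-61 - 9/2*(-68)*(1 + 8)))*3628 = (543 + (-61 - 9/2*(-68)*9))*3628 = (543 + (-61 + 2754))*3628 = (543 + 2693)*3628 = 3236*3628 = 11740208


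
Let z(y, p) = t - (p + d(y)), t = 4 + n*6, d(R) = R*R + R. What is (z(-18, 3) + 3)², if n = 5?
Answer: 73984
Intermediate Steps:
d(R) = R + R² (d(R) = R² + R = R + R²)
t = 34 (t = 4 + 5*6 = 4 + 30 = 34)
z(y, p) = 34 - p - y*(1 + y) (z(y, p) = 34 - (p + y*(1 + y)) = 34 + (-p - y*(1 + y)) = 34 - p - y*(1 + y))
(z(-18, 3) + 3)² = ((34 - 1*3 - 1*(-18)*(1 - 18)) + 3)² = ((34 - 3 - 1*(-18)*(-17)) + 3)² = ((34 - 3 - 306) + 3)² = (-275 + 3)² = (-272)² = 73984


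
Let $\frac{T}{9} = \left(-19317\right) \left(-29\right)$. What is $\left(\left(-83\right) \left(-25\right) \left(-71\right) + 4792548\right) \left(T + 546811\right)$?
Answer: $25960051706204$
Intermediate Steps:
$T = 5041737$ ($T = 9 \left(\left(-19317\right) \left(-29\right)\right) = 9 \cdot 560193 = 5041737$)
$\left(\left(-83\right) \left(-25\right) \left(-71\right) + 4792548\right) \left(T + 546811\right) = \left(\left(-83\right) \left(-25\right) \left(-71\right) + 4792548\right) \left(5041737 + 546811\right) = \left(2075 \left(-71\right) + 4792548\right) 5588548 = \left(-147325 + 4792548\right) 5588548 = 4645223 \cdot 5588548 = 25960051706204$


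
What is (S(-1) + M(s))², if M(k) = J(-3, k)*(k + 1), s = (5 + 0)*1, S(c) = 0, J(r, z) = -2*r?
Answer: 1296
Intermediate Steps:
s = 5 (s = 5*1 = 5)
M(k) = 6 + 6*k (M(k) = (-2*(-3))*(k + 1) = 6*(1 + k) = 6 + 6*k)
(S(-1) + M(s))² = (0 + (6 + 6*5))² = (0 + (6 + 30))² = (0 + 36)² = 36² = 1296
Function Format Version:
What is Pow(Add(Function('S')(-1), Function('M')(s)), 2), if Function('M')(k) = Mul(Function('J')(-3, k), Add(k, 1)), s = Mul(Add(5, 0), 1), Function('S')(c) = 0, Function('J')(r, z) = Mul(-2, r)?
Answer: 1296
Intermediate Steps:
s = 5 (s = Mul(5, 1) = 5)
Function('M')(k) = Add(6, Mul(6, k)) (Function('M')(k) = Mul(Mul(-2, -3), Add(k, 1)) = Mul(6, Add(1, k)) = Add(6, Mul(6, k)))
Pow(Add(Function('S')(-1), Function('M')(s)), 2) = Pow(Add(0, Add(6, Mul(6, 5))), 2) = Pow(Add(0, Add(6, 30)), 2) = Pow(Add(0, 36), 2) = Pow(36, 2) = 1296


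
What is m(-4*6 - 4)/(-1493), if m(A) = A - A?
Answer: 0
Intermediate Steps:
m(A) = 0
m(-4*6 - 4)/(-1493) = 0/(-1493) = 0*(-1/1493) = 0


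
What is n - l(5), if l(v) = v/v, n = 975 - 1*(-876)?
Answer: 1850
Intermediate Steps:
n = 1851 (n = 975 + 876 = 1851)
l(v) = 1
n - l(5) = 1851 - 1*1 = 1851 - 1 = 1850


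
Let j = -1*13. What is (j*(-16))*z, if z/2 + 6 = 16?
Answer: 4160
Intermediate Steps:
z = 20 (z = -12 + 2*16 = -12 + 32 = 20)
j = -13
(j*(-16))*z = -13*(-16)*20 = 208*20 = 4160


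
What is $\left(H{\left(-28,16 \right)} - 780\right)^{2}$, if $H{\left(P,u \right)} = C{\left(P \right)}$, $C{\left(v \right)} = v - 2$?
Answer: $656100$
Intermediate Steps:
$C{\left(v \right)} = -2 + v$
$H{\left(P,u \right)} = -2 + P$
$\left(H{\left(-28,16 \right)} - 780\right)^{2} = \left(\left(-2 - 28\right) - 780\right)^{2} = \left(-30 - 780\right)^{2} = \left(-810\right)^{2} = 656100$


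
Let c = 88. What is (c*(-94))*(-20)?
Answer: 165440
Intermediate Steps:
(c*(-94))*(-20) = (88*(-94))*(-20) = -8272*(-20) = 165440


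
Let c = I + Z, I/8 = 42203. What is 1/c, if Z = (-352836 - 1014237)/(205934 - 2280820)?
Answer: 2074886/700532677937 ≈ 2.9619e-6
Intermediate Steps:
I = 337624 (I = 8*42203 = 337624)
Z = 1367073/2074886 (Z = -1367073/(-2074886) = -1367073*(-1/2074886) = 1367073/2074886 ≈ 0.65887)
c = 700532677937/2074886 (c = 337624 + 1367073/2074886 = 700532677937/2074886 ≈ 3.3762e+5)
1/c = 1/(700532677937/2074886) = 2074886/700532677937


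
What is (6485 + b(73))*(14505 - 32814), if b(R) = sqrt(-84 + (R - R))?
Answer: -118733865 - 36618*I*sqrt(21) ≈ -1.1873e+8 - 1.678e+5*I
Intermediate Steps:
b(R) = 2*I*sqrt(21) (b(R) = sqrt(-84 + 0) = sqrt(-84) = 2*I*sqrt(21))
(6485 + b(73))*(14505 - 32814) = (6485 + 2*I*sqrt(21))*(14505 - 32814) = (6485 + 2*I*sqrt(21))*(-18309) = -118733865 - 36618*I*sqrt(21)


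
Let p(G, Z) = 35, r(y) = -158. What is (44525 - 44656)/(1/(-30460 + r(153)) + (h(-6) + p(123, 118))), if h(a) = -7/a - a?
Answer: -2005479/645529 ≈ -3.1067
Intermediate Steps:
h(a) = -a - 7/a
(44525 - 44656)/(1/(-30460 + r(153)) + (h(-6) + p(123, 118))) = (44525 - 44656)/(1/(-30460 - 158) + ((-1*(-6) - 7/(-6)) + 35)) = -131/(1/(-30618) + ((6 - 7*(-⅙)) + 35)) = -131/(-1/30618 + ((6 + 7/6) + 35)) = -131/(-1/30618 + (43/6 + 35)) = -131/(-1/30618 + 253/6) = -131/645529/15309 = -131*15309/645529 = -2005479/645529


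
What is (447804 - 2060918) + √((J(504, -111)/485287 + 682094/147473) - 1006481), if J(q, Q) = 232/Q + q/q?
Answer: -1613114 + 2*I*√131228004871278872365933502589/722173363851 ≈ -1.6131e+6 + 1003.2*I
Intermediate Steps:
J(q, Q) = 1 + 232/Q (J(q, Q) = 232/Q + 1 = 1 + 232/Q)
(447804 - 2060918) + √((J(504, -111)/485287 + 682094/147473) - 1006481) = (447804 - 2060918) + √((((232 - 111)/(-111))/485287 + 682094/147473) - 1006481) = -1613114 + √((-1/111*121*(1/485287) + 682094*(1/147473)) - 1006481) = -1613114 + √((-121/111*1/485287 + 682094/147473) - 1006481) = -1613114 + √((-11/4896987 + 682094/147473) - 1006481) = -1613114 + √(3340203828575/722173363851 - 1006481) = -1613114 + √(-726850429218289756/722173363851) = -1613114 + 2*I*√131228004871278872365933502589/722173363851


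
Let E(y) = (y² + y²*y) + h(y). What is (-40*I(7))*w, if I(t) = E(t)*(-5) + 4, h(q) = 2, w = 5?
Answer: 393200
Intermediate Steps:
E(y) = 2 + y² + y³ (E(y) = (y² + y²*y) + 2 = (y² + y³) + 2 = 2 + y² + y³)
I(t) = -6 - 5*t² - 5*t³ (I(t) = (2 + t² + t³)*(-5) + 4 = (-10 - 5*t² - 5*t³) + 4 = -6 - 5*t² - 5*t³)
(-40*I(7))*w = -40*(-6 - 5*7² - 5*7³)*5 = -40*(-6 - 5*49 - 5*343)*5 = -40*(-6 - 245 - 1715)*5 = -40*(-1966)*5 = 78640*5 = 393200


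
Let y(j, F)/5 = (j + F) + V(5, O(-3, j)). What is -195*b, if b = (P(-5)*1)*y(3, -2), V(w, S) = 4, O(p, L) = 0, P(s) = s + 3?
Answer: 9750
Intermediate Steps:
P(s) = 3 + s
y(j, F) = 20 + 5*F + 5*j (y(j, F) = 5*((j + F) + 4) = 5*((F + j) + 4) = 5*(4 + F + j) = 20 + 5*F + 5*j)
b = -50 (b = ((3 - 5)*1)*(20 + 5*(-2) + 5*3) = (-2*1)*(20 - 10 + 15) = -2*25 = -50)
-195*b = -195*(-50) = 9750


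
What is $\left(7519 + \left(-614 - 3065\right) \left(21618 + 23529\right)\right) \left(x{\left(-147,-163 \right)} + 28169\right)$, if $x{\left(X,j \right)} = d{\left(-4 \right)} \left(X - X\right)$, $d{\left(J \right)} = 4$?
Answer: $-4678541153686$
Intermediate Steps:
$x{\left(X,j \right)} = 0$ ($x{\left(X,j \right)} = 4 \left(X - X\right) = 4 \cdot 0 = 0$)
$\left(7519 + \left(-614 - 3065\right) \left(21618 + 23529\right)\right) \left(x{\left(-147,-163 \right)} + 28169\right) = \left(7519 + \left(-614 - 3065\right) \left(21618 + 23529\right)\right) \left(0 + 28169\right) = \left(7519 - 166095813\right) 28169 = \left(-166088294\right) 28169 = -4678541153686$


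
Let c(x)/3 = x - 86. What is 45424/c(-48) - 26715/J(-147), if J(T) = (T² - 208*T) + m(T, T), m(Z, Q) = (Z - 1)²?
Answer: -1688079083/14891889 ≈ -113.36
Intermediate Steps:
m(Z, Q) = (-1 + Z)²
c(x) = -258 + 3*x (c(x) = 3*(x - 86) = 3*(-86 + x) = -258 + 3*x)
J(T) = T² + (-1 + T)² - 208*T (J(T) = (T² - 208*T) + (-1 + T)² = T² + (-1 + T)² - 208*T)
45424/c(-48) - 26715/J(-147) = 45424/(-258 + 3*(-48)) - 26715/(1 - 210*(-147) + 2*(-147)²) = 45424/(-258 - 144) - 26715/(1 + 30870 + 2*21609) = 45424/(-402) - 26715/(1 + 30870 + 43218) = 45424*(-1/402) - 26715/74089 = -22712/201 - 26715*1/74089 = -22712/201 - 26715/74089 = -1688079083/14891889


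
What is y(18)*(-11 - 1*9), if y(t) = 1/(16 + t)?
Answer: -10/17 ≈ -0.58823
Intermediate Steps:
y(18)*(-11 - 1*9) = (-11 - 1*9)/(16 + 18) = (-11 - 9)/34 = (1/34)*(-20) = -10/17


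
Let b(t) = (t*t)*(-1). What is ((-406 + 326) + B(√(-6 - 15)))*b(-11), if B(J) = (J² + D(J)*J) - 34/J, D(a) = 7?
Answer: 12221 - 21901*I*√21/21 ≈ 12221.0 - 4779.2*I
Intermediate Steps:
b(t) = -t² (b(t) = t²*(-1) = -t²)
B(J) = J² - 34/J + 7*J (B(J) = (J² + 7*J) - 34/J = J² - 34/J + 7*J)
((-406 + 326) + B(√(-6 - 15)))*b(-11) = ((-406 + 326) + (-34 + (√(-6 - 15))²*(7 + √(-6 - 15)))/(√(-6 - 15)))*(-1*(-11)²) = (-80 + (-34 + (√(-21))²*(7 + √(-21)))/(√(-21)))*(-1*121) = (-80 + (-34 + (I*√21)²*(7 + I*√21))/((I*√21)))*(-121) = (-80 + (-I*√21/21)*(-34 - 21*(7 + I*√21)))*(-121) = (-80 + (-I*√21/21)*(-34 + (-147 - 21*I*√21)))*(-121) = (-80 + (-I*√21/21)*(-181 - 21*I*√21))*(-121) = (-80 - I*√21*(-181 - 21*I*√21)/21)*(-121) = 9680 + 121*I*√21*(-181 - 21*I*√21)/21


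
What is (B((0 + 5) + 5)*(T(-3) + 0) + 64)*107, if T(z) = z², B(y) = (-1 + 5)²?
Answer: 22256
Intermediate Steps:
B(y) = 16 (B(y) = 4² = 16)
(B((0 + 5) + 5)*(T(-3) + 0) + 64)*107 = (16*((-3)² + 0) + 64)*107 = (16*(9 + 0) + 64)*107 = (16*9 + 64)*107 = (144 + 64)*107 = 208*107 = 22256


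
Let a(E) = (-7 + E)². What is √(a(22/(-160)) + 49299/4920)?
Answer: √655875401/3280 ≈ 7.8079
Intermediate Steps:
√(a(22/(-160)) + 49299/4920) = √((-7 + 22/(-160))² + 49299/4920) = √((-7 + 22*(-1/160))² + 49299*(1/4920)) = √((-7 - 11/80)² + 16433/1640) = √((-571/80)² + 16433/1640) = √(326041/6400 + 16433/1640) = √(15996961/262400) = √655875401/3280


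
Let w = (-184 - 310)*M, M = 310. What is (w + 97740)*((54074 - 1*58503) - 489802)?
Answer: 27380397400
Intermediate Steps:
w = -153140 (w = (-184 - 310)*310 = -494*310 = -153140)
(w + 97740)*((54074 - 1*58503) - 489802) = (-153140 + 97740)*((54074 - 1*58503) - 489802) = -55400*((54074 - 58503) - 489802) = -55400*(-4429 - 489802) = -55400*(-494231) = 27380397400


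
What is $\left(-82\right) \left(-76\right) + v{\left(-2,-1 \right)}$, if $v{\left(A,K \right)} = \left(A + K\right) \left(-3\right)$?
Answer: $6241$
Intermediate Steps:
$v{\left(A,K \right)} = - 3 A - 3 K$
$\left(-82\right) \left(-76\right) + v{\left(-2,-1 \right)} = \left(-82\right) \left(-76\right) - -9 = 6232 + \left(6 + 3\right) = 6232 + 9 = 6241$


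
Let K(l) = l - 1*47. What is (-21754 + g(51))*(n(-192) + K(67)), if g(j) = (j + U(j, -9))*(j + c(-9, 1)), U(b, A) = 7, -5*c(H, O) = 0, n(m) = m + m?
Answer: 6841744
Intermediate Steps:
n(m) = 2*m
c(H, O) = 0 (c(H, O) = -⅕*0 = 0)
K(l) = -47 + l (K(l) = l - 47 = -47 + l)
g(j) = j*(7 + j) (g(j) = (j + 7)*(j + 0) = (7 + j)*j = j*(7 + j))
(-21754 + g(51))*(n(-192) + K(67)) = (-21754 + 51*(7 + 51))*(2*(-192) + (-47 + 67)) = (-21754 + 51*58)*(-384 + 20) = (-21754 + 2958)*(-364) = -18796*(-364) = 6841744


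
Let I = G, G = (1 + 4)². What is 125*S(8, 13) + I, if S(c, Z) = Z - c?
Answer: 650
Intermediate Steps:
G = 25 (G = 5² = 25)
I = 25
125*S(8, 13) + I = 125*(13 - 1*8) + 25 = 125*(13 - 8) + 25 = 125*5 + 25 = 625 + 25 = 650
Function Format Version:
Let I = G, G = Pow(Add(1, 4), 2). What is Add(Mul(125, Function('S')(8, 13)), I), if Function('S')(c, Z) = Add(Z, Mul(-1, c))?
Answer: 650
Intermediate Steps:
G = 25 (G = Pow(5, 2) = 25)
I = 25
Add(Mul(125, Function('S')(8, 13)), I) = Add(Mul(125, Add(13, Mul(-1, 8))), 25) = Add(Mul(125, Add(13, -8)), 25) = Add(Mul(125, 5), 25) = Add(625, 25) = 650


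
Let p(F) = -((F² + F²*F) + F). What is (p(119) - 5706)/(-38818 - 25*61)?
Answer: 1705145/40343 ≈ 42.266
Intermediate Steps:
p(F) = -F - F² - F³ (p(F) = -((F² + F³) + F) = -(F + F² + F³) = -F - F² - F³)
(p(119) - 5706)/(-38818 - 25*61) = (-1*119*(1 + 119 + 119²) - 5706)/(-38818 - 25*61) = (-1*119*(1 + 119 + 14161) - 5706)/(-38818 - 1525) = (-1*119*14281 - 5706)/(-40343) = (-1699439 - 5706)*(-1/40343) = -1705145*(-1/40343) = 1705145/40343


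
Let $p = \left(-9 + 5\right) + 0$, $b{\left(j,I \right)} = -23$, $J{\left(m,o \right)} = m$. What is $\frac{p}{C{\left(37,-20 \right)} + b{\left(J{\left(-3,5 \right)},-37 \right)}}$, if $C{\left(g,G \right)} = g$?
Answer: $- \frac{2}{7} \approx -0.28571$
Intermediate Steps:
$p = -4$ ($p = -4 + 0 = -4$)
$\frac{p}{C{\left(37,-20 \right)} + b{\left(J{\left(-3,5 \right)},-37 \right)}} = - \frac{4}{37 - 23} = - \frac{4}{14} = \left(-4\right) \frac{1}{14} = - \frac{2}{7}$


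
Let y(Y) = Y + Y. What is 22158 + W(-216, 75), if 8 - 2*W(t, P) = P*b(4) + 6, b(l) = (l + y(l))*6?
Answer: 19459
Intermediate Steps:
y(Y) = 2*Y
b(l) = 18*l (b(l) = (l + 2*l)*6 = (3*l)*6 = 18*l)
W(t, P) = 1 - 36*P (W(t, P) = 4 - (P*(18*4) + 6)/2 = 4 - (P*72 + 6)/2 = 4 - (72*P + 6)/2 = 4 - (6 + 72*P)/2 = 4 + (-3 - 36*P) = 1 - 36*P)
22158 + W(-216, 75) = 22158 + (1 - 36*75) = 22158 + (1 - 2700) = 22158 - 2699 = 19459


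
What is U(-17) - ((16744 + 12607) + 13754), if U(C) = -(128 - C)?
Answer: -43250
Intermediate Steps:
U(C) = -128 + C
U(-17) - ((16744 + 12607) + 13754) = (-128 - 17) - ((16744 + 12607) + 13754) = -145 - (29351 + 13754) = -145 - 1*43105 = -145 - 43105 = -43250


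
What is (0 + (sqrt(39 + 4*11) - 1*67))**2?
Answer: (67 - sqrt(83))**2 ≈ 3351.2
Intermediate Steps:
(0 + (sqrt(39 + 4*11) - 1*67))**2 = (0 + (sqrt(39 + 44) - 67))**2 = (0 + (sqrt(83) - 67))**2 = (0 + (-67 + sqrt(83)))**2 = (-67 + sqrt(83))**2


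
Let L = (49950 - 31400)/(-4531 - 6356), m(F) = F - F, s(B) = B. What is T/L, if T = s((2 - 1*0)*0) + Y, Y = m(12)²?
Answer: 0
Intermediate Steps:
m(F) = 0
L = -18550/10887 (L = 18550/(-10887) = 18550*(-1/10887) = -18550/10887 ≈ -1.7039)
Y = 0 (Y = 0² = 0)
T = 0 (T = (2 - 1*0)*0 + 0 = (2 + 0)*0 + 0 = 2*0 + 0 = 0 + 0 = 0)
T/L = 0/(-18550/10887) = 0*(-10887/18550) = 0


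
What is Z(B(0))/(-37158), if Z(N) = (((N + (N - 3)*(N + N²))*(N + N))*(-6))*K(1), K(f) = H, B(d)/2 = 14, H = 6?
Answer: 620928/563 ≈ 1102.9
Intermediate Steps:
B(d) = 28 (B(d) = 2*14 = 28)
K(f) = 6
Z(N) = -72*N*(N + (-3 + N)*(N + N²)) (Z(N) = (((N + (N - 3)*(N + N²))*(N + N))*(-6))*6 = (((N + (-3 + N)*(N + N²))*(2*N))*(-6))*6 = ((2*N*(N + (-3 + N)*(N + N²)))*(-6))*6 = -12*N*(N + (-3 + N)*(N + N²))*6 = -72*N*(N + (-3 + N)*(N + N²)))
Z(B(0))/(-37158) = (72*28²*(2 - 1*28² + 2*28))/(-37158) = (72*784*(2 - 1*784 + 56))*(-1/37158) = (72*784*(2 - 784 + 56))*(-1/37158) = (72*784*(-726))*(-1/37158) = -40981248*(-1/37158) = 620928/563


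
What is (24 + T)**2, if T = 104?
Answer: 16384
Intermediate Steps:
(24 + T)**2 = (24 + 104)**2 = 128**2 = 16384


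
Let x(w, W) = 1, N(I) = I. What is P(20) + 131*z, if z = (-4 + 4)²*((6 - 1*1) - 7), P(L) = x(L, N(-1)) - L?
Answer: -19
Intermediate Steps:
P(L) = 1 - L
z = 0 (z = 0²*((6 - 1) - 7) = 0*(5 - 7) = 0*(-2) = 0)
P(20) + 131*z = (1 - 1*20) + 131*0 = (1 - 20) + 0 = -19 + 0 = -19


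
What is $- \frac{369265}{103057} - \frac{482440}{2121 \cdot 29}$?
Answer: $- \frac{10347419995}{905561859} \approx -11.427$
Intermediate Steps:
$- \frac{369265}{103057} - \frac{482440}{2121 \cdot 29} = \left(-369265\right) \frac{1}{103057} - \frac{482440}{61509} = - \frac{369265}{103057} - \frac{68920}{8787} = - \frac{10347419995}{905561859}$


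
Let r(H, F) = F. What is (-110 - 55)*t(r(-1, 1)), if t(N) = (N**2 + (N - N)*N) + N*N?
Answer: -330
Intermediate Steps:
t(N) = 2*N**2 (t(N) = (N**2 + 0*N) + N**2 = (N**2 + 0) + N**2 = N**2 + N**2 = 2*N**2)
(-110 - 55)*t(r(-1, 1)) = (-110 - 55)*(2*1**2) = -330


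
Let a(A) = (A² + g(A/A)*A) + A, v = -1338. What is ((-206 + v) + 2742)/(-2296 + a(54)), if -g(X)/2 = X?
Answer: 599/283 ≈ 2.1166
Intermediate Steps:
g(X) = -2*X
a(A) = A² - A (a(A) = (A² + (-2*A/A)*A) + A = (A² + (-2*1)*A) + A = (A² - 2*A) + A = A² - A)
((-206 + v) + 2742)/(-2296 + a(54)) = ((-206 - 1338) + 2742)/(-2296 + 54*(-1 + 54)) = (-1544 + 2742)/(-2296 + 54*53) = 1198/(-2296 + 2862) = 1198/566 = 1198*(1/566) = 599/283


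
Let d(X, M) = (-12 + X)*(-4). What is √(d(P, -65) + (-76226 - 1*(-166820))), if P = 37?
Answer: √90494 ≈ 300.82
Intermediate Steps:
d(X, M) = 48 - 4*X
√(d(P, -65) + (-76226 - 1*(-166820))) = √((48 - 4*37) + (-76226 - 1*(-166820))) = √((48 - 148) + (-76226 + 166820)) = √(-100 + 90594) = √90494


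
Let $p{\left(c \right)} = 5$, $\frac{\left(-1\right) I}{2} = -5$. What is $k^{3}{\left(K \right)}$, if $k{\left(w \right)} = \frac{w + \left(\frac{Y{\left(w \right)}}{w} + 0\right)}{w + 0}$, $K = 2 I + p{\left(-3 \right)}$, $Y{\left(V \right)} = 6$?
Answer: $\frac{251239591}{244140625} \approx 1.0291$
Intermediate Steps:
$I = 10$ ($I = \left(-2\right) \left(-5\right) = 10$)
$K = 25$ ($K = 2 \cdot 10 + 5 = 20 + 5 = 25$)
$k{\left(w \right)} = \frac{w + \frac{6}{w}}{w}$ ($k{\left(w \right)} = \frac{w + \left(\frac{1}{w} 6 + 0\right)}{w + 0} = \frac{w + \left(\frac{6}{w} + 0\right)}{w} = \frac{w + \frac{6}{w}}{w}$)
$k^{3}{\left(K \right)} = \left(1 + \frac{6}{625}\right)^{3} = \left(\frac{631}{625}\right)^{3} = \frac{251239591}{244140625}$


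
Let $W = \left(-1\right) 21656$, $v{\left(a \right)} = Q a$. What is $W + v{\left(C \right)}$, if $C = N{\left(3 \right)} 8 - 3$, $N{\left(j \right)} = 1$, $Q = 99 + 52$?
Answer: $-20901$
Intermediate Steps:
$Q = 151$
$C = 5$ ($C = 1 \cdot 8 - 3 = 8 - 3 = 5$)
$v{\left(a \right)} = 151 a$
$W = -21656$
$W + v{\left(C \right)} = -21656 + 151 \cdot 5 = -21656 + 755 = -20901$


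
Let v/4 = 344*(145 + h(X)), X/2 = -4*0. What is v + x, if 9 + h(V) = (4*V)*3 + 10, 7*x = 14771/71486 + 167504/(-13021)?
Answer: 45137007055251/224680498 ≈ 2.0089e+5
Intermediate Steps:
x = -406270957/224680498 (x = (14771/71486 + 167504/(-13021))/7 = (14771*(1/71486) + 167504*(-1/13021))/7 = (14771/71486 - 5776/449)/7 = (1/7)*(-406270957/32097214) = -406270957/224680498 ≈ -1.8082)
X = 0 (X = 2*(-4*0) = 2*0 = 0)
h(V) = 1 + 12*V (h(V) = -9 + ((4*V)*3 + 10) = -9 + (12*V + 10) = -9 + (10 + 12*V) = 1 + 12*V)
v = 200896 (v = 4*(344*(145 + (1 + 12*0))) = 4*(344*(145 + (1 + 0))) = 4*(344*(145 + 1)) = 4*(344*146) = 4*50224 = 200896)
v + x = 200896 - 406270957/224680498 = 45137007055251/224680498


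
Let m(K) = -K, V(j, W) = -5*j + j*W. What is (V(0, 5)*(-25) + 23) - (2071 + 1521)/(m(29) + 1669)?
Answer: 4266/205 ≈ 20.810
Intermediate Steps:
V(j, W) = -5*j + W*j
(V(0, 5)*(-25) + 23) - (2071 + 1521)/(m(29) + 1669) = ((0*(-5 + 5))*(-25) + 23) - (2071 + 1521)/(-1*29 + 1669) = ((0*0)*(-25) + 23) - 3592/(-29 + 1669) = (0*(-25) + 23) - 3592/1640 = (0 + 23) - 3592/1640 = 23 - 1*449/205 = 23 - 449/205 = 4266/205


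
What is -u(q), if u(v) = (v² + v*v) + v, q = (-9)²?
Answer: -13203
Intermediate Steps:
q = 81
u(v) = v + 2*v² (u(v) = (v² + v²) + v = 2*v² + v = v + 2*v²)
-u(q) = -81*(1 + 2*81) = -81*(1 + 162) = -81*163 = -1*13203 = -13203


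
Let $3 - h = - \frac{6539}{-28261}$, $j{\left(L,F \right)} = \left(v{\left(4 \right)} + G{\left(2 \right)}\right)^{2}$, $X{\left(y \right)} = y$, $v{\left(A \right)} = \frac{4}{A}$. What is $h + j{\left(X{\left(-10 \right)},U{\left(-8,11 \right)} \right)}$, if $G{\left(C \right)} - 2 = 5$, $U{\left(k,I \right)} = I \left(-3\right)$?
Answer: $\frac{1886948}{28261} \approx 66.769$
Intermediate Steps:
$U{\left(k,I \right)} = - 3 I$
$G{\left(C \right)} = 7$ ($G{\left(C \right)} = 2 + 5 = 7$)
$j{\left(L,F \right)} = 64$ ($j{\left(L,F \right)} = \left(\frac{4}{4} + 7\right)^{2} = \left(4 \cdot \frac{1}{4} + 7\right)^{2} = \left(1 + 7\right)^{2} = 8^{2} = 64$)
$h = \frac{78244}{28261}$ ($h = 3 - - \frac{6539}{-28261} = 3 - \left(-6539\right) \left(- \frac{1}{28261}\right) = 3 - \frac{6539}{28261} = \frac{78244}{28261} \approx 2.7686$)
$h + j{\left(X{\left(-10 \right)},U{\left(-8,11 \right)} \right)} = \frac{78244}{28261} + 64 = \frac{1886948}{28261}$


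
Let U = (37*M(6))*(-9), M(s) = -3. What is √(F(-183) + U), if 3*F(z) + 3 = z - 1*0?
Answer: √937 ≈ 30.610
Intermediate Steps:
F(z) = -1 + z/3 (F(z) = -1 + (z - 1*0)/3 = -1 + (z + 0)/3 = -1 + z/3)
U = 999 (U = (37*(-3))*(-9) = -111*(-9) = 999)
√(F(-183) + U) = √((-1 + (⅓)*(-183)) + 999) = √((-1 - 61) + 999) = √(-62 + 999) = √937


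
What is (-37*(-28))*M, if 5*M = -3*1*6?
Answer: -18648/5 ≈ -3729.6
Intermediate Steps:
M = -18/5 (M = (-3*1*6)/5 = (-3*6)/5 = (⅕)*(-18) = -18/5 ≈ -3.6000)
(-37*(-28))*M = -37*(-28)*(-18/5) = 1036*(-18/5) = -18648/5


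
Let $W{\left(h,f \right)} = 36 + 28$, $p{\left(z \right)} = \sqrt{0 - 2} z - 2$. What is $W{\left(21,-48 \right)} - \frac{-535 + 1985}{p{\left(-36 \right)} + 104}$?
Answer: $\frac{56987}{1083} - \frac{1450 i \sqrt{2}}{361} \approx 52.62 - 5.6804 i$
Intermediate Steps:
$p{\left(z \right)} = -2 + i z \sqrt{2}$ ($p{\left(z \right)} = \sqrt{-2} z - 2 = i \sqrt{2} z - 2 = i z \sqrt{2} - 2 = -2 + i z \sqrt{2}$)
$W{\left(h,f \right)} = 64$
$W{\left(21,-48 \right)} - \frac{-535 + 1985}{p{\left(-36 \right)} + 104} = 64 - \frac{-535 + 1985}{\left(-2 + i \left(-36\right) \sqrt{2}\right) + 104} = 64 - \frac{1450}{\left(-2 - 36 i \sqrt{2}\right) + 104} = 64 - \frac{1450}{102 - 36 i \sqrt{2}}$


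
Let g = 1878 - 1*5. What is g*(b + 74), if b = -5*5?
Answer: 91777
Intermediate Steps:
b = -25
g = 1873 (g = 1878 - 5 = 1873)
g*(b + 74) = 1873*(-25 + 74) = 1873*49 = 91777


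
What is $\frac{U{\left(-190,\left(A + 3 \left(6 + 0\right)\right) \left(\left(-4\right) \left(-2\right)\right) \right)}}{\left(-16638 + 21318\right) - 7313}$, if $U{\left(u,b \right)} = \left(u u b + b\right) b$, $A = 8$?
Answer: $- \frac{1561873664}{2633} \approx -5.9319 \cdot 10^{5}$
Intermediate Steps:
$U{\left(u,b \right)} = b \left(b + b u^{2}\right)$ ($U{\left(u,b \right)} = \left(u^{2} b + b\right) b = \left(b u^{2} + b\right) b = \left(b + b u^{2}\right) b = b \left(b + b u^{2}\right)$)
$\frac{U{\left(-190,\left(A + 3 \left(6 + 0\right)\right) \left(\left(-4\right) \left(-2\right)\right) \right)}}{\left(-16638 + 21318\right) - 7313} = \frac{\left(\left(8 + 3 \left(6 + 0\right)\right) \left(\left(-4\right) \left(-2\right)\right)\right)^{2} \left(1 + \left(-190\right)^{2}\right)}{\left(-16638 + 21318\right) - 7313} = \frac{\left(\left(8 + 3 \cdot 6\right) 8\right)^{2} \left(1 + 36100\right)}{4680 - 7313} = \frac{\left(\left(8 + 18\right) 8\right)^{2} \cdot 36101}{-2633} = \left(26 \cdot 8\right)^{2} \cdot 36101 \left(- \frac{1}{2633}\right) = 208^{2} \cdot 36101 \left(- \frac{1}{2633}\right) = 43264 \cdot 36101 \left(- \frac{1}{2633}\right) = 1561873664 \left(- \frac{1}{2633}\right) = - \frac{1561873664}{2633}$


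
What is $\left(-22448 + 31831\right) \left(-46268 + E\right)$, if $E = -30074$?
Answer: $-716316986$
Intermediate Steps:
$\left(-22448 + 31831\right) \left(-46268 + E\right) = \left(-22448 + 31831\right) \left(-46268 - 30074\right) = 9383 \left(-76342\right) = -716316986$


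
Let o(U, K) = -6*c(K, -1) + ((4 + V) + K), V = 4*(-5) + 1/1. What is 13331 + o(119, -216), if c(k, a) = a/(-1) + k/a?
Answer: 11798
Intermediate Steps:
c(k, a) = -a + k/a (c(k, a) = a*(-1) + k/a = -a + k/a)
V = -19 (V = -20 + 1 = -19)
o(U, K) = -21 + 7*K (o(U, K) = -6*(-1*(-1) + K/(-1)) + ((4 - 19) + K) = -6*(1 + K*(-1)) + (-15 + K) = -6*(1 - K) + (-15 + K) = (-6 + 6*K) + (-15 + K) = -21 + 7*K)
13331 + o(119, -216) = 13331 + (-21 + 7*(-216)) = 13331 + (-21 - 1512) = 13331 - 1533 = 11798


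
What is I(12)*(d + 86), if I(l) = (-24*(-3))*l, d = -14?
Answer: 62208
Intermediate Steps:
I(l) = 72*l (I(l) = (-4*(-18))*l = 72*l)
I(12)*(d + 86) = (72*12)*(-14 + 86) = 864*72 = 62208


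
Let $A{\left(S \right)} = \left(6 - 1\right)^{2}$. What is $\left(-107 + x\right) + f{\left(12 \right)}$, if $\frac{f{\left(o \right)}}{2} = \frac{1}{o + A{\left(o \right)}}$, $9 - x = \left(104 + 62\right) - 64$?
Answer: $- \frac{7398}{37} \approx -199.95$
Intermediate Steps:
$A{\left(S \right)} = 25$ ($A{\left(S \right)} = 5^{2} = 25$)
$x = -93$ ($x = 9 - \left(\left(104 + 62\right) - 64\right) = 9 - \left(166 - 64\right) = 9 - 102 = -93$)
$f{\left(o \right)} = \frac{2}{25 + o}$ ($f{\left(o \right)} = \frac{2}{o + 25} = \frac{2}{25 + o}$)
$\left(-107 + x\right) + f{\left(12 \right)} = \left(-107 - 93\right) + \frac{2}{25 + 12} = -200 + \frac{2}{37} = - \frac{7398}{37}$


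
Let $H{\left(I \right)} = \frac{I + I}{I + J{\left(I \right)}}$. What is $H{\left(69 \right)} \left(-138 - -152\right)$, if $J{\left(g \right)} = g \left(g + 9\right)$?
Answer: $\frac{28}{79} \approx 0.35443$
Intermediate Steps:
$J{\left(g \right)} = g \left(9 + g\right)$
$H{\left(I \right)} = \frac{2 I}{I + I \left(9 + I\right)}$ ($H{\left(I \right)} = \frac{I + I}{I + I \left(9 + I\right)} = \frac{2 I}{I + I \left(9 + I\right)}$)
$H{\left(69 \right)} \left(-138 - -152\right) = \frac{2}{10 + 69} \left(-138 - -152\right) = \frac{2}{79} \left(-138 + 152\right) = 2 \cdot \frac{1}{79} \cdot 14 = \frac{2}{79} \cdot 14 = \frac{28}{79}$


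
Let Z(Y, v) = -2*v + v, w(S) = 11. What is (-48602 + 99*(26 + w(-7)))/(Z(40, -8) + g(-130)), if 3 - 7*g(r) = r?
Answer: -44939/27 ≈ -1664.4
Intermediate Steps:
g(r) = 3/7 - r/7
Z(Y, v) = -v
(-48602 + 99*(26 + w(-7)))/(Z(40, -8) + g(-130)) = (-48602 + 99*(26 + 11))/(-1*(-8) + (3/7 - 1/7*(-130))) = (-48602 + 99*37)/(8 + (3/7 + 130/7)) = (-48602 + 3663)/(8 + 19) = -44939/27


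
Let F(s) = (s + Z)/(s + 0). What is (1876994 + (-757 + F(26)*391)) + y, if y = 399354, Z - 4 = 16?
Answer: 29591676/13 ≈ 2.2763e+6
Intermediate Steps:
Z = 20 (Z = 4 + 16 = 20)
F(s) = (20 + s)/s (F(s) = (s + 20)/(s + 0) = (20 + s)/s)
(1876994 + (-757 + F(26)*391)) + y = (1876994 + (-757 + ((20 + 26)/26)*391)) + 399354 = (1876994 + (-757 + ((1/26)*46)*391)) + 399354 = (1876994 + (-757 + (23/13)*391)) + 399354 = (1876994 + (-757 + 8993/13)) + 399354 = (1876994 - 848/13) + 399354 = 24400074/13 + 399354 = 29591676/13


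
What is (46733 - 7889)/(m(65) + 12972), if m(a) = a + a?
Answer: 19422/6551 ≈ 2.9647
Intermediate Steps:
m(a) = 2*a
(46733 - 7889)/(m(65) + 12972) = (46733 - 7889)/(2*65 + 12972) = 38844/(130 + 12972) = 38844/13102 = 38844*(1/13102) = 19422/6551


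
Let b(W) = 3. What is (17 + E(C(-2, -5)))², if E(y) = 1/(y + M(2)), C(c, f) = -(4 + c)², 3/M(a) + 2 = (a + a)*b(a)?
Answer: 383161/1369 ≈ 279.88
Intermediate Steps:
M(a) = 3/(-2 + 6*a) (M(a) = 3/(-2 + (a + a)*3) = 3/(-2 + (2*a)*3) = 3/(-2 + 6*a))
E(y) = 1/(3/10 + y) (E(y) = 1/(y + 3/(2*(-1 + 3*2))) = 1/(y + 3/(2*(-1 + 6))) = 1/(y + (3/2)/5) = 1/(y + (3/2)*(⅕)) = 1/(y + 3/10) = 1/(3/10 + y))
(17 + E(C(-2, -5)))² = (17 + 10/(3 + 10*(-(4 - 2)²)))² = (17 + 10/(3 + 10*(-1*2²)))² = (17 + 10/(3 + 10*(-1*4)))² = (17 + 10/(3 + 10*(-4)))² = (17 + 10/(3 - 40))² = (17 + 10/(-37))² = (17 + 10*(-1/37))² = (17 - 10/37)² = (619/37)² = 383161/1369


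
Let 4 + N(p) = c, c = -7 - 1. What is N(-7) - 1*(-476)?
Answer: 464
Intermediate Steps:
c = -8
N(p) = -12 (N(p) = -4 - 8 = -12)
N(-7) - 1*(-476) = -12 - 1*(-476) = -12 + 476 = 464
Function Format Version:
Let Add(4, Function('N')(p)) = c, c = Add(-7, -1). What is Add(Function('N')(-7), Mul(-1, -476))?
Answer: 464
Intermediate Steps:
c = -8
Function('N')(p) = -12 (Function('N')(p) = Add(-4, -8) = -12)
Add(Function('N')(-7), Mul(-1, -476)) = Add(-12, Mul(-1, -476)) = Add(-12, 476) = 464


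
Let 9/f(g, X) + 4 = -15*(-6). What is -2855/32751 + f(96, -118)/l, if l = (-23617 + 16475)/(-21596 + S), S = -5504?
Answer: 1558598410/5029014303 ≈ 0.30992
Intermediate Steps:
f(g, X) = 9/86 (f(g, X) = 9/(-4 - 15*(-6)) = 9/(-4 + 90) = 9/86)
l = 3571/13550 (l = (-23617 + 16475)/(-21596 - 5504) = -7142/(-27100) = -7142*(-1/27100) = 3571/13550 ≈ 0.26354)
-2855/32751 + f(96, -118)/l = -2855/32751 + 9/(86*(3571/13550)) = -2855*1/32751 + (9/86)*(13550/3571) = -2855/32751 + 60975/153553 = 1558598410/5029014303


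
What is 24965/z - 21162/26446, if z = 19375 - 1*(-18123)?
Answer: -66654143/495836054 ≈ -0.13443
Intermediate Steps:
z = 37498 (z = 19375 + 18123 = 37498)
24965/z - 21162/26446 = 24965/37498 - 21162/26446 = 24965*(1/37498) - 21162*1/26446 = 24965/37498 - 10581/13223 = -66654143/495836054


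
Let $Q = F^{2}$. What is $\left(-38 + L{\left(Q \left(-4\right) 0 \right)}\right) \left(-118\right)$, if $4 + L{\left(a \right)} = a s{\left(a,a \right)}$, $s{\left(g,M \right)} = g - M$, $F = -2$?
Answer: $4956$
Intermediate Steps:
$Q = 4$ ($Q = \left(-2\right)^{2} = 4$)
$L{\left(a \right)} = -4$ ($L{\left(a \right)} = -4 + a \left(a - a\right) = -4 + a 0 = -4 + 0 = -4$)
$\left(-38 + L{\left(Q \left(-4\right) 0 \right)}\right) \left(-118\right) = \left(-38 - 4\right) \left(-118\right) = \left(-42\right) \left(-118\right) = 4956$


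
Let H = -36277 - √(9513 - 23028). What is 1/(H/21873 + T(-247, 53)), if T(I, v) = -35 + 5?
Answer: -15146330691/479510559604 + 21873*I*√13515/479510559604 ≈ -0.031587 + 5.303e-6*I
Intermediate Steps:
T(I, v) = -30
H = -36277 - I*√13515 (H = -36277 - √(-13515) = -36277 - I*√13515 ≈ -36277.0 - 116.25*I)
1/(H/21873 + T(-247, 53)) = 1/((-36277 - I*√13515)/21873 - 30) = 1/((-36277 - I*√13515)*(1/21873) - 30) = 1/((-36277/21873 - I*√13515/21873) - 30) = 1/(-692467/21873 - I*√13515/21873)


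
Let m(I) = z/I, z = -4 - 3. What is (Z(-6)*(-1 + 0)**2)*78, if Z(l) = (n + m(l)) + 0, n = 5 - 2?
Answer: 325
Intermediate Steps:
z = -7
m(I) = -7/I
n = 3
Z(l) = 3 - 7/l (Z(l) = (3 - 7/l) + 0 = 3 - 7/l)
(Z(-6)*(-1 + 0)**2)*78 = ((3 - 7/(-6))*(-1 + 0)**2)*78 = ((3 - 7*(-1/6))*(-1)**2)*78 = ((3 + 7/6)*1)*78 = ((25/6)*1)*78 = (25/6)*78 = 325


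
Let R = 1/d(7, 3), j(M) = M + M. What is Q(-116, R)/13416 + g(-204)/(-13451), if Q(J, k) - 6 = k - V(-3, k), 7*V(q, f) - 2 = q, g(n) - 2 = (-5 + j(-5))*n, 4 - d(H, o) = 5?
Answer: -23922859/105267526 ≈ -0.22726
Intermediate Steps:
d(H, o) = -1 (d(H, o) = 4 - 1*5 = 4 - 5 = -1)
j(M) = 2*M
R = -1 (R = 1/(-1) = -1)
g(n) = 2 - 15*n (g(n) = 2 + (-5 + 2*(-5))*n = 2 + (-5 - 10)*n = 2 - 15*n)
V(q, f) = 2/7 + q/7
Q(J, k) = 43/7 + k (Q(J, k) = 6 + (k - (2/7 + (⅐)*(-3))) = 6 + (k - (2/7 - 3/7)) = 6 + (k - 1*(-⅐)) = 6 + (k + ⅐) = 6 + (⅐ + k) = 43/7 + k)
Q(-116, R)/13416 + g(-204)/(-13451) = (43/7 - 1)/13416 + (2 - 15*(-204))/(-13451) = (36/7)*(1/13416) + (2 + 3060)*(-1/13451) = 3/7826 + 3062*(-1/13451) = 3/7826 - 3062/13451 = -23922859/105267526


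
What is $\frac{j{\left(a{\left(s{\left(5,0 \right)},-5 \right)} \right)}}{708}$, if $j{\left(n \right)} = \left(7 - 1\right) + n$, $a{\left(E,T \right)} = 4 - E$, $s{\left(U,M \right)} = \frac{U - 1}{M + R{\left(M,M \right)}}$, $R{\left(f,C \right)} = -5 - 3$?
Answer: $\frac{7}{472} \approx 0.014831$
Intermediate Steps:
$R{\left(f,C \right)} = -8$ ($R{\left(f,C \right)} = -5 - 3 = -8$)
$s{\left(U,M \right)} = \frac{-1 + U}{-8 + M}$ ($s{\left(U,M \right)} = \frac{U - 1}{M - 8} = \frac{-1 + U}{-8 + M}$)
$j{\left(n \right)} = 6 + n$
$\frac{j{\left(a{\left(s{\left(5,0 \right)},-5 \right)} \right)}}{708} = \frac{6 + \left(4 - \frac{-1 + 5}{-8 + 0}\right)}{708} = \left(6 + \left(4 - \frac{1}{-8} \cdot 4\right)\right) \frac{1}{708} = \left(6 + \left(4 - \left(- \frac{1}{8}\right) 4\right)\right) \frac{1}{708} = \left(6 + \left(4 - - \frac{1}{2}\right)\right) \frac{1}{708} = \left(6 + \left(4 + \frac{1}{2}\right)\right) \frac{1}{708} = \left(6 + \frac{9}{2}\right) \frac{1}{708} = \frac{21}{2} \cdot \frac{1}{708} = \frac{7}{472}$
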